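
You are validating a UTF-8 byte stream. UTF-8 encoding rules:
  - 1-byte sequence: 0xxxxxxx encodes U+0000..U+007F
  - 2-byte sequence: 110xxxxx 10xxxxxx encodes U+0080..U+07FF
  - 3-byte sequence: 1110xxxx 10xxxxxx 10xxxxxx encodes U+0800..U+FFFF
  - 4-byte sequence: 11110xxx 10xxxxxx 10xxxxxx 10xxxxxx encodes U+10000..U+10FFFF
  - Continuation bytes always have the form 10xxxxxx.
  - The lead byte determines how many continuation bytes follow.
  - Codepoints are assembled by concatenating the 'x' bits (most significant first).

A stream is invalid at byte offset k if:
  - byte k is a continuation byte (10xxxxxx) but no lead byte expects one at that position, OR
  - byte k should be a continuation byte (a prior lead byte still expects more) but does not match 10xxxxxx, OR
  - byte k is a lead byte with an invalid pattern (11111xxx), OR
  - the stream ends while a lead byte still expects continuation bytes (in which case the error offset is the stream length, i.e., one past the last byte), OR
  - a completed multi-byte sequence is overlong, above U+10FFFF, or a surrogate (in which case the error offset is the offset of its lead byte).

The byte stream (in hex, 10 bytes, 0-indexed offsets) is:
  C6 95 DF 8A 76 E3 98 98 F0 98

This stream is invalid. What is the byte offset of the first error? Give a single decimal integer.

Answer: 10

Derivation:
Byte[0]=C6: 2-byte lead, need 1 cont bytes. acc=0x6
Byte[1]=95: continuation. acc=(acc<<6)|0x15=0x195
Completed: cp=U+0195 (starts at byte 0)
Byte[2]=DF: 2-byte lead, need 1 cont bytes. acc=0x1F
Byte[3]=8A: continuation. acc=(acc<<6)|0x0A=0x7CA
Completed: cp=U+07CA (starts at byte 2)
Byte[4]=76: 1-byte ASCII. cp=U+0076
Byte[5]=E3: 3-byte lead, need 2 cont bytes. acc=0x3
Byte[6]=98: continuation. acc=(acc<<6)|0x18=0xD8
Byte[7]=98: continuation. acc=(acc<<6)|0x18=0x3618
Completed: cp=U+3618 (starts at byte 5)
Byte[8]=F0: 4-byte lead, need 3 cont bytes. acc=0x0
Byte[9]=98: continuation. acc=(acc<<6)|0x18=0x18
Byte[10]: stream ended, expected continuation. INVALID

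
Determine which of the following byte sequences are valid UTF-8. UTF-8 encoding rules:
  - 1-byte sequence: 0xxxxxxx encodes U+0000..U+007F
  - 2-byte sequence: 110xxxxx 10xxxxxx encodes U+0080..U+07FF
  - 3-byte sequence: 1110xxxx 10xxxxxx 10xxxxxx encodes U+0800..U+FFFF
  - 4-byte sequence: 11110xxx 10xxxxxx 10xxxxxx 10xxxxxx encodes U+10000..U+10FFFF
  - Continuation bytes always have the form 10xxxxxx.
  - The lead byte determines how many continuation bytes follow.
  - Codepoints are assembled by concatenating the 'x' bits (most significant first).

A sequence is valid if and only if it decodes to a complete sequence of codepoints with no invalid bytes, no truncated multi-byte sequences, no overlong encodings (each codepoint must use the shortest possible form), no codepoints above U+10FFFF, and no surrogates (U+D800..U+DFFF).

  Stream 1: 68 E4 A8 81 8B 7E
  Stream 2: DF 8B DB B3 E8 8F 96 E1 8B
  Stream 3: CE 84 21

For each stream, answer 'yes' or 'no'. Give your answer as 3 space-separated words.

Stream 1: error at byte offset 4. INVALID
Stream 2: error at byte offset 9. INVALID
Stream 3: decodes cleanly. VALID

Answer: no no yes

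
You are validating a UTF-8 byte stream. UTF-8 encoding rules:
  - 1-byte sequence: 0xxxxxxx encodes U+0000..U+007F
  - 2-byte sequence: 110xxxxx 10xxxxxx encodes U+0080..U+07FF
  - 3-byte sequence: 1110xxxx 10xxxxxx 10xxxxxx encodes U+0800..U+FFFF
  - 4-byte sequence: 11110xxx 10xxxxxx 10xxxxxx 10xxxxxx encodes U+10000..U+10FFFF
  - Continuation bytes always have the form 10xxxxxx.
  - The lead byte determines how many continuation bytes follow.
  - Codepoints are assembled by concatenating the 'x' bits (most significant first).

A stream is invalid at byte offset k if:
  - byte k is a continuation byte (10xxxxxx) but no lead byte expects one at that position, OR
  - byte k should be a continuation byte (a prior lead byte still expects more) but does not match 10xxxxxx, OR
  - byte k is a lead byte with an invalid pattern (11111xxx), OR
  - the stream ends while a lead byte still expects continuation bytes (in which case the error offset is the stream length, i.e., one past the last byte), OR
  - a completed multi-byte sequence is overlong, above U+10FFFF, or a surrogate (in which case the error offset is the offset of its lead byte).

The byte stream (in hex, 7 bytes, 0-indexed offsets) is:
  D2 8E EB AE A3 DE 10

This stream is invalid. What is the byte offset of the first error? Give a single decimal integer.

Byte[0]=D2: 2-byte lead, need 1 cont bytes. acc=0x12
Byte[1]=8E: continuation. acc=(acc<<6)|0x0E=0x48E
Completed: cp=U+048E (starts at byte 0)
Byte[2]=EB: 3-byte lead, need 2 cont bytes. acc=0xB
Byte[3]=AE: continuation. acc=(acc<<6)|0x2E=0x2EE
Byte[4]=A3: continuation. acc=(acc<<6)|0x23=0xBBA3
Completed: cp=U+BBA3 (starts at byte 2)
Byte[5]=DE: 2-byte lead, need 1 cont bytes. acc=0x1E
Byte[6]=10: expected 10xxxxxx continuation. INVALID

Answer: 6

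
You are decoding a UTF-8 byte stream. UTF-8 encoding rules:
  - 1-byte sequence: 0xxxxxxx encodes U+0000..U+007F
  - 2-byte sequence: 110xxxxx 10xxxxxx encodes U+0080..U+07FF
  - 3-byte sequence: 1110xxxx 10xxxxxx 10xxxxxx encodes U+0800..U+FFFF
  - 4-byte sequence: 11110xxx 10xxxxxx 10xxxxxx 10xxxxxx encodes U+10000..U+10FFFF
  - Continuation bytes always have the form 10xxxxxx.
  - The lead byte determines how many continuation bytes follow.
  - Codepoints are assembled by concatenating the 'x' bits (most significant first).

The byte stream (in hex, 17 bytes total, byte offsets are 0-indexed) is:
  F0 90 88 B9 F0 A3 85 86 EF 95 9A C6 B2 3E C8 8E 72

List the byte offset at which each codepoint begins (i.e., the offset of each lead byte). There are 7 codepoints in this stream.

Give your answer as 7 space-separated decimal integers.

Byte[0]=F0: 4-byte lead, need 3 cont bytes. acc=0x0
Byte[1]=90: continuation. acc=(acc<<6)|0x10=0x10
Byte[2]=88: continuation. acc=(acc<<6)|0x08=0x408
Byte[3]=B9: continuation. acc=(acc<<6)|0x39=0x10239
Completed: cp=U+10239 (starts at byte 0)
Byte[4]=F0: 4-byte lead, need 3 cont bytes. acc=0x0
Byte[5]=A3: continuation. acc=(acc<<6)|0x23=0x23
Byte[6]=85: continuation. acc=(acc<<6)|0x05=0x8C5
Byte[7]=86: continuation. acc=(acc<<6)|0x06=0x23146
Completed: cp=U+23146 (starts at byte 4)
Byte[8]=EF: 3-byte lead, need 2 cont bytes. acc=0xF
Byte[9]=95: continuation. acc=(acc<<6)|0x15=0x3D5
Byte[10]=9A: continuation. acc=(acc<<6)|0x1A=0xF55A
Completed: cp=U+F55A (starts at byte 8)
Byte[11]=C6: 2-byte lead, need 1 cont bytes. acc=0x6
Byte[12]=B2: continuation. acc=(acc<<6)|0x32=0x1B2
Completed: cp=U+01B2 (starts at byte 11)
Byte[13]=3E: 1-byte ASCII. cp=U+003E
Byte[14]=C8: 2-byte lead, need 1 cont bytes. acc=0x8
Byte[15]=8E: continuation. acc=(acc<<6)|0x0E=0x20E
Completed: cp=U+020E (starts at byte 14)
Byte[16]=72: 1-byte ASCII. cp=U+0072

Answer: 0 4 8 11 13 14 16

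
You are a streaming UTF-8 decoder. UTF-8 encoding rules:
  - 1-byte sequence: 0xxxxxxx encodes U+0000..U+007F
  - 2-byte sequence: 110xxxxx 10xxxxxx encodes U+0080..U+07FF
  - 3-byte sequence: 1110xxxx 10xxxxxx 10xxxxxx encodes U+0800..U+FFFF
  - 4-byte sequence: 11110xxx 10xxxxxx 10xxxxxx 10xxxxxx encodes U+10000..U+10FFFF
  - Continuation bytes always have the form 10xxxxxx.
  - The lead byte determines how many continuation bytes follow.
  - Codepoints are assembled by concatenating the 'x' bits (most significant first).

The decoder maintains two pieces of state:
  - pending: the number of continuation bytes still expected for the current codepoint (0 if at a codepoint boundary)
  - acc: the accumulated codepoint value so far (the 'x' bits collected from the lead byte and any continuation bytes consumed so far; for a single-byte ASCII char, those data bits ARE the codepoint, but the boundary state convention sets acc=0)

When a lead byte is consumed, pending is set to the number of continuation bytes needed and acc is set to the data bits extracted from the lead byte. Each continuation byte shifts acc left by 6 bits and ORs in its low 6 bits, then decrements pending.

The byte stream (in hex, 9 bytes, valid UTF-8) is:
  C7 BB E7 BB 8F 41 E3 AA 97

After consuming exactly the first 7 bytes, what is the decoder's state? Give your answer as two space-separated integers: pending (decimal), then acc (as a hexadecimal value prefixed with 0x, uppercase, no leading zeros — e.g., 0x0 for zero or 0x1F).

Byte[0]=C7: 2-byte lead. pending=1, acc=0x7
Byte[1]=BB: continuation. acc=(acc<<6)|0x3B=0x1FB, pending=0
Byte[2]=E7: 3-byte lead. pending=2, acc=0x7
Byte[3]=BB: continuation. acc=(acc<<6)|0x3B=0x1FB, pending=1
Byte[4]=8F: continuation. acc=(acc<<6)|0x0F=0x7ECF, pending=0
Byte[5]=41: 1-byte. pending=0, acc=0x0
Byte[6]=E3: 3-byte lead. pending=2, acc=0x3

Answer: 2 0x3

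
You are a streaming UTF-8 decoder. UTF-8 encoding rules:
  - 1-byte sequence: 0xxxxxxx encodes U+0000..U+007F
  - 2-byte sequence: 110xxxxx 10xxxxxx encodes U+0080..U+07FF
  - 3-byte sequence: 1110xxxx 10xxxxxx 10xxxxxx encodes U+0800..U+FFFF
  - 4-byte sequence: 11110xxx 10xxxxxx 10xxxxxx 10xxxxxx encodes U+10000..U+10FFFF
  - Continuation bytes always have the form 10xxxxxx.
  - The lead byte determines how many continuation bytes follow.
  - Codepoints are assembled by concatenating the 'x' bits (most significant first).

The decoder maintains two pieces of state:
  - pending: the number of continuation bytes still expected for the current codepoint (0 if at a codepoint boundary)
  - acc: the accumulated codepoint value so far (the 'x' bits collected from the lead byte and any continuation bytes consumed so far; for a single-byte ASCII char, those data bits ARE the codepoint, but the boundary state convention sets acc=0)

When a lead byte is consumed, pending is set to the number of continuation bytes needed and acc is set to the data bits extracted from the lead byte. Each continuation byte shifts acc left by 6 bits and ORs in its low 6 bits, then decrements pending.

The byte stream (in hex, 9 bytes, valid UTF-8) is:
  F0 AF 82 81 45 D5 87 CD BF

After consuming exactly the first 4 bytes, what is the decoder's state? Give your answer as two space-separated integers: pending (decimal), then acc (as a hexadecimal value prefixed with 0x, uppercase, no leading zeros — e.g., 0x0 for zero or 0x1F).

Answer: 0 0x2F081

Derivation:
Byte[0]=F0: 4-byte lead. pending=3, acc=0x0
Byte[1]=AF: continuation. acc=(acc<<6)|0x2F=0x2F, pending=2
Byte[2]=82: continuation. acc=(acc<<6)|0x02=0xBC2, pending=1
Byte[3]=81: continuation. acc=(acc<<6)|0x01=0x2F081, pending=0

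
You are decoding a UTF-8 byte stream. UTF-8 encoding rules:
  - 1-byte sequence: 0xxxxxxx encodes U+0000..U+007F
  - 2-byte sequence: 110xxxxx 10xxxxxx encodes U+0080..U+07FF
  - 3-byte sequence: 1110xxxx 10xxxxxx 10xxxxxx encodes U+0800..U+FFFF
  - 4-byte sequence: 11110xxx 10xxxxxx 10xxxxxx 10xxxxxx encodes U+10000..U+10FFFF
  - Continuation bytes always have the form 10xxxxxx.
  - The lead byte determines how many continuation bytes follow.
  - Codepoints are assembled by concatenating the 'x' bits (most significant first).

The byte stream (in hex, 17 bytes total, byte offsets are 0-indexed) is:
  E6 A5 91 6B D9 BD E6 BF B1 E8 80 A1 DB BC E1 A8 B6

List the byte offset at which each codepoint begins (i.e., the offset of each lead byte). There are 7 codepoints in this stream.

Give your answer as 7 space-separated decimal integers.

Answer: 0 3 4 6 9 12 14

Derivation:
Byte[0]=E6: 3-byte lead, need 2 cont bytes. acc=0x6
Byte[1]=A5: continuation. acc=(acc<<6)|0x25=0x1A5
Byte[2]=91: continuation. acc=(acc<<6)|0x11=0x6951
Completed: cp=U+6951 (starts at byte 0)
Byte[3]=6B: 1-byte ASCII. cp=U+006B
Byte[4]=D9: 2-byte lead, need 1 cont bytes. acc=0x19
Byte[5]=BD: continuation. acc=(acc<<6)|0x3D=0x67D
Completed: cp=U+067D (starts at byte 4)
Byte[6]=E6: 3-byte lead, need 2 cont bytes. acc=0x6
Byte[7]=BF: continuation. acc=(acc<<6)|0x3F=0x1BF
Byte[8]=B1: continuation. acc=(acc<<6)|0x31=0x6FF1
Completed: cp=U+6FF1 (starts at byte 6)
Byte[9]=E8: 3-byte lead, need 2 cont bytes. acc=0x8
Byte[10]=80: continuation. acc=(acc<<6)|0x00=0x200
Byte[11]=A1: continuation. acc=(acc<<6)|0x21=0x8021
Completed: cp=U+8021 (starts at byte 9)
Byte[12]=DB: 2-byte lead, need 1 cont bytes. acc=0x1B
Byte[13]=BC: continuation. acc=(acc<<6)|0x3C=0x6FC
Completed: cp=U+06FC (starts at byte 12)
Byte[14]=E1: 3-byte lead, need 2 cont bytes. acc=0x1
Byte[15]=A8: continuation. acc=(acc<<6)|0x28=0x68
Byte[16]=B6: continuation. acc=(acc<<6)|0x36=0x1A36
Completed: cp=U+1A36 (starts at byte 14)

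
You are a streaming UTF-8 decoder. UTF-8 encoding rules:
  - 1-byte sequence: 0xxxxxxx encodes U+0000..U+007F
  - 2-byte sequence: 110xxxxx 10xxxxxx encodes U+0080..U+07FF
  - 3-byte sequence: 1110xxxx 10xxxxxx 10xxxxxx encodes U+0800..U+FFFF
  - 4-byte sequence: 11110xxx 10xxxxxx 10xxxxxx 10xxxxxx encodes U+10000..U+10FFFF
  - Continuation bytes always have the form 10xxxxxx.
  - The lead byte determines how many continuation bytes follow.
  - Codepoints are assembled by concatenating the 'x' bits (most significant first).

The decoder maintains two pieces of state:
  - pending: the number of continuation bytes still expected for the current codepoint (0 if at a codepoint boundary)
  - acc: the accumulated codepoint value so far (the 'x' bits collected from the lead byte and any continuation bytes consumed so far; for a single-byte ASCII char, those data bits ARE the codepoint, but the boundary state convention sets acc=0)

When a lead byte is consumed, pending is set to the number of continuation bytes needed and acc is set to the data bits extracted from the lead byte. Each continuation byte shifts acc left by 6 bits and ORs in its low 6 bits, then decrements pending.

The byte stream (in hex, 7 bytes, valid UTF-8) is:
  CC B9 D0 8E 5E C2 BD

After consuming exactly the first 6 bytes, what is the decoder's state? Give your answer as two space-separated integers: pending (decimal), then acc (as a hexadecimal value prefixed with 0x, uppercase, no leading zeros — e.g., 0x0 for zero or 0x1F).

Answer: 1 0x2

Derivation:
Byte[0]=CC: 2-byte lead. pending=1, acc=0xC
Byte[1]=B9: continuation. acc=(acc<<6)|0x39=0x339, pending=0
Byte[2]=D0: 2-byte lead. pending=1, acc=0x10
Byte[3]=8E: continuation. acc=(acc<<6)|0x0E=0x40E, pending=0
Byte[4]=5E: 1-byte. pending=0, acc=0x0
Byte[5]=C2: 2-byte lead. pending=1, acc=0x2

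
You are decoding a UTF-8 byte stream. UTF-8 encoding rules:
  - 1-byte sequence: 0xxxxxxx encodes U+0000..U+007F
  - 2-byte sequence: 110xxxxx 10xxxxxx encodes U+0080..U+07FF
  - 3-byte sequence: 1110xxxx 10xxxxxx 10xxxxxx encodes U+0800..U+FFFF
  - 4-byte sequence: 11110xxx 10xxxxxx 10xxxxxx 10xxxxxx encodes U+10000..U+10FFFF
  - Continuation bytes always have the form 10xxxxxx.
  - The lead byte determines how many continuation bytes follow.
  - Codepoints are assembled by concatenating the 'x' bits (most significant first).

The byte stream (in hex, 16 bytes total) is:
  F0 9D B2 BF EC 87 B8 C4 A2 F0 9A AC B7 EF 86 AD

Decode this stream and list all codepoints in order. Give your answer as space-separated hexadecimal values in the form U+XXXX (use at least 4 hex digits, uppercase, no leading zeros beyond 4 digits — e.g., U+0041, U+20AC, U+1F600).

Byte[0]=F0: 4-byte lead, need 3 cont bytes. acc=0x0
Byte[1]=9D: continuation. acc=(acc<<6)|0x1D=0x1D
Byte[2]=B2: continuation. acc=(acc<<6)|0x32=0x772
Byte[3]=BF: continuation. acc=(acc<<6)|0x3F=0x1DCBF
Completed: cp=U+1DCBF (starts at byte 0)
Byte[4]=EC: 3-byte lead, need 2 cont bytes. acc=0xC
Byte[5]=87: continuation. acc=(acc<<6)|0x07=0x307
Byte[6]=B8: continuation. acc=(acc<<6)|0x38=0xC1F8
Completed: cp=U+C1F8 (starts at byte 4)
Byte[7]=C4: 2-byte lead, need 1 cont bytes. acc=0x4
Byte[8]=A2: continuation. acc=(acc<<6)|0x22=0x122
Completed: cp=U+0122 (starts at byte 7)
Byte[9]=F0: 4-byte lead, need 3 cont bytes. acc=0x0
Byte[10]=9A: continuation. acc=(acc<<6)|0x1A=0x1A
Byte[11]=AC: continuation. acc=(acc<<6)|0x2C=0x6AC
Byte[12]=B7: continuation. acc=(acc<<6)|0x37=0x1AB37
Completed: cp=U+1AB37 (starts at byte 9)
Byte[13]=EF: 3-byte lead, need 2 cont bytes. acc=0xF
Byte[14]=86: continuation. acc=(acc<<6)|0x06=0x3C6
Byte[15]=AD: continuation. acc=(acc<<6)|0x2D=0xF1AD
Completed: cp=U+F1AD (starts at byte 13)

Answer: U+1DCBF U+C1F8 U+0122 U+1AB37 U+F1AD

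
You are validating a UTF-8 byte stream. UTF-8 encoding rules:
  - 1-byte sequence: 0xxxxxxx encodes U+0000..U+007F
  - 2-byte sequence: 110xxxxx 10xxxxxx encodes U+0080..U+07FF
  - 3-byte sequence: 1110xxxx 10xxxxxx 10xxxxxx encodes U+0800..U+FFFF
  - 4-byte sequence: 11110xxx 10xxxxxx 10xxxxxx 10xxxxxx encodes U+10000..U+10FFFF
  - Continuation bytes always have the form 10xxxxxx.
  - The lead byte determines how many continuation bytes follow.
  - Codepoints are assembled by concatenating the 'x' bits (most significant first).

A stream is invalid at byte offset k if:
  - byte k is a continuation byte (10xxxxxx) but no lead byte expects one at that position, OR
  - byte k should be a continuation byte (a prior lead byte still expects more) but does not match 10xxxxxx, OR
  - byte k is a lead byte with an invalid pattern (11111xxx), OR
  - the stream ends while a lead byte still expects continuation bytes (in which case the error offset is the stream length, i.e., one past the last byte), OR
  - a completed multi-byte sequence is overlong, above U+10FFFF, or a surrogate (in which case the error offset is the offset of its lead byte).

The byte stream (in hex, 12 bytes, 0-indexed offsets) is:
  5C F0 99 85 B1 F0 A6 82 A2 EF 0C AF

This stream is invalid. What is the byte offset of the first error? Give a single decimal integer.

Byte[0]=5C: 1-byte ASCII. cp=U+005C
Byte[1]=F0: 4-byte lead, need 3 cont bytes. acc=0x0
Byte[2]=99: continuation. acc=(acc<<6)|0x19=0x19
Byte[3]=85: continuation. acc=(acc<<6)|0x05=0x645
Byte[4]=B1: continuation. acc=(acc<<6)|0x31=0x19171
Completed: cp=U+19171 (starts at byte 1)
Byte[5]=F0: 4-byte lead, need 3 cont bytes. acc=0x0
Byte[6]=A6: continuation. acc=(acc<<6)|0x26=0x26
Byte[7]=82: continuation. acc=(acc<<6)|0x02=0x982
Byte[8]=A2: continuation. acc=(acc<<6)|0x22=0x260A2
Completed: cp=U+260A2 (starts at byte 5)
Byte[9]=EF: 3-byte lead, need 2 cont bytes. acc=0xF
Byte[10]=0C: expected 10xxxxxx continuation. INVALID

Answer: 10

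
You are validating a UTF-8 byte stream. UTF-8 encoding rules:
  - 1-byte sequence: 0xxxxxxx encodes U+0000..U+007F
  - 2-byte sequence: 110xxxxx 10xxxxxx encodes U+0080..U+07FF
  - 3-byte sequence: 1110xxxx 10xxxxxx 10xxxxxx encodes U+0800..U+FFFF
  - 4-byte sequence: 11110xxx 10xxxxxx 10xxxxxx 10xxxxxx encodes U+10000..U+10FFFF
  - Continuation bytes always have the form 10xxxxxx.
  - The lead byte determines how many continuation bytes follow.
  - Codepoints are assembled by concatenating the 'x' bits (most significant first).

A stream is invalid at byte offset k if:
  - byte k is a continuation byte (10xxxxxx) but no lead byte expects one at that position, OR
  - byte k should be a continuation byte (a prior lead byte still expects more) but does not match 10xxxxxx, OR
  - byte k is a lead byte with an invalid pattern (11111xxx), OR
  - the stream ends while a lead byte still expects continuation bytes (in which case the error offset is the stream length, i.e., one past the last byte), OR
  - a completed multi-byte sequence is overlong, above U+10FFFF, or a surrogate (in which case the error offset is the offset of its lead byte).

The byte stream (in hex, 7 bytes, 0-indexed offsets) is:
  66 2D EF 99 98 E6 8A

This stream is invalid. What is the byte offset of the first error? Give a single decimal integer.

Answer: 7

Derivation:
Byte[0]=66: 1-byte ASCII. cp=U+0066
Byte[1]=2D: 1-byte ASCII. cp=U+002D
Byte[2]=EF: 3-byte lead, need 2 cont bytes. acc=0xF
Byte[3]=99: continuation. acc=(acc<<6)|0x19=0x3D9
Byte[4]=98: continuation. acc=(acc<<6)|0x18=0xF658
Completed: cp=U+F658 (starts at byte 2)
Byte[5]=E6: 3-byte lead, need 2 cont bytes. acc=0x6
Byte[6]=8A: continuation. acc=(acc<<6)|0x0A=0x18A
Byte[7]: stream ended, expected continuation. INVALID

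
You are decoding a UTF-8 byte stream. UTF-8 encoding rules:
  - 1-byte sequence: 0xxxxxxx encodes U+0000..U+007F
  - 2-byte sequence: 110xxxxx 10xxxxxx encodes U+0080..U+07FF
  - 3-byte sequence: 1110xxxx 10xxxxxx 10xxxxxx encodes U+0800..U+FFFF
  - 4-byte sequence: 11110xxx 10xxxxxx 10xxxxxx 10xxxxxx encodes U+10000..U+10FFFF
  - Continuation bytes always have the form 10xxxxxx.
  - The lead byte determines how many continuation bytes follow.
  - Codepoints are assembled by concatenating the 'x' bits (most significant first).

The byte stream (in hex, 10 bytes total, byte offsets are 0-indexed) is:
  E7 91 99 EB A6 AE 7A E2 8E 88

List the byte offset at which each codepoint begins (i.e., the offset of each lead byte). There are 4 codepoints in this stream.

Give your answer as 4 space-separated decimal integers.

Answer: 0 3 6 7

Derivation:
Byte[0]=E7: 3-byte lead, need 2 cont bytes. acc=0x7
Byte[1]=91: continuation. acc=(acc<<6)|0x11=0x1D1
Byte[2]=99: continuation. acc=(acc<<6)|0x19=0x7459
Completed: cp=U+7459 (starts at byte 0)
Byte[3]=EB: 3-byte lead, need 2 cont bytes. acc=0xB
Byte[4]=A6: continuation. acc=(acc<<6)|0x26=0x2E6
Byte[5]=AE: continuation. acc=(acc<<6)|0x2E=0xB9AE
Completed: cp=U+B9AE (starts at byte 3)
Byte[6]=7A: 1-byte ASCII. cp=U+007A
Byte[7]=E2: 3-byte lead, need 2 cont bytes. acc=0x2
Byte[8]=8E: continuation. acc=(acc<<6)|0x0E=0x8E
Byte[9]=88: continuation. acc=(acc<<6)|0x08=0x2388
Completed: cp=U+2388 (starts at byte 7)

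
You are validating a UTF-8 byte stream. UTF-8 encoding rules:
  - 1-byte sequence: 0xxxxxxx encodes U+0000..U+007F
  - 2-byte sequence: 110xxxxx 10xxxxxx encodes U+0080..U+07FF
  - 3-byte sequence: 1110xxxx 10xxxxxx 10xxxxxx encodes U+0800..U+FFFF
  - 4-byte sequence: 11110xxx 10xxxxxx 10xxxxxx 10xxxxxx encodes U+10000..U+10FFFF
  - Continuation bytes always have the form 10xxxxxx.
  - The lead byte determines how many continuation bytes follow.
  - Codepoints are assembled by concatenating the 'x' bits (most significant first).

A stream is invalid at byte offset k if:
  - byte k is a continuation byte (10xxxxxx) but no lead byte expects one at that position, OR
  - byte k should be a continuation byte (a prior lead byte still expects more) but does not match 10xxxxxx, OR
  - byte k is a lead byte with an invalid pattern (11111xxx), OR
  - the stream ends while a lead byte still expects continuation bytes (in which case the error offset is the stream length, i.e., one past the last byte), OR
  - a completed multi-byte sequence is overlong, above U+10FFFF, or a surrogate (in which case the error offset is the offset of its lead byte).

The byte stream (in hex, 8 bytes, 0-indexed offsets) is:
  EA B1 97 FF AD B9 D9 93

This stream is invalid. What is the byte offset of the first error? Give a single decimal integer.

Byte[0]=EA: 3-byte lead, need 2 cont bytes. acc=0xA
Byte[1]=B1: continuation. acc=(acc<<6)|0x31=0x2B1
Byte[2]=97: continuation. acc=(acc<<6)|0x17=0xAC57
Completed: cp=U+AC57 (starts at byte 0)
Byte[3]=FF: INVALID lead byte (not 0xxx/110x/1110/11110)

Answer: 3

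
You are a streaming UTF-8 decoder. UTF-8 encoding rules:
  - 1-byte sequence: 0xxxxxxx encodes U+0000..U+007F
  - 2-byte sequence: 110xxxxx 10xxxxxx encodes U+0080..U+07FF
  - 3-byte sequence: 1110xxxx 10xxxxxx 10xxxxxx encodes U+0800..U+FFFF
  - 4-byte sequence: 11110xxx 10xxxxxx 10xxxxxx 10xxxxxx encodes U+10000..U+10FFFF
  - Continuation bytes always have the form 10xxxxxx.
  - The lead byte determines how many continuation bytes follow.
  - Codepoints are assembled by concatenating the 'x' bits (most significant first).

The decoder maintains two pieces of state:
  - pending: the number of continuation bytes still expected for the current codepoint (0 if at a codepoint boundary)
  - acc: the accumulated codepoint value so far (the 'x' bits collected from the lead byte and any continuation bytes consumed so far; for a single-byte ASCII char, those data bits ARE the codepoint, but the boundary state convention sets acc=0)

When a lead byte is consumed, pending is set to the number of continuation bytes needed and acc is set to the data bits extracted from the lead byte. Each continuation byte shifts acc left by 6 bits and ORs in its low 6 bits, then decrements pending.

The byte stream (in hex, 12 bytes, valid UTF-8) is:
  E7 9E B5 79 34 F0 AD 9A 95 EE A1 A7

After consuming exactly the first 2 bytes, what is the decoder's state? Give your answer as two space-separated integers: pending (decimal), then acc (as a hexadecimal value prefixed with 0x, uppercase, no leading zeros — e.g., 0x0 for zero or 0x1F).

Byte[0]=E7: 3-byte lead. pending=2, acc=0x7
Byte[1]=9E: continuation. acc=(acc<<6)|0x1E=0x1DE, pending=1

Answer: 1 0x1DE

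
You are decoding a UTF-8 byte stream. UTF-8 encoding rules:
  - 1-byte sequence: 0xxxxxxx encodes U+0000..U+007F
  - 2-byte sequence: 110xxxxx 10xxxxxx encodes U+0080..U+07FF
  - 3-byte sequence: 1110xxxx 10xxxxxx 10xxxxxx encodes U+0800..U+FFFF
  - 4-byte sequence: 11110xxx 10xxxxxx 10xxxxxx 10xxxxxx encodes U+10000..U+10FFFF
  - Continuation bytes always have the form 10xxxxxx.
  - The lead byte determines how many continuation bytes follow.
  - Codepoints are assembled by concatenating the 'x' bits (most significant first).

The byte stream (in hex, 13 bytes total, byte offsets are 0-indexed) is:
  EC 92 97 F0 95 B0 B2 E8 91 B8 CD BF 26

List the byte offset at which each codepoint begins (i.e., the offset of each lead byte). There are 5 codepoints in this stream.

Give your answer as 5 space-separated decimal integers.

Answer: 0 3 7 10 12

Derivation:
Byte[0]=EC: 3-byte lead, need 2 cont bytes. acc=0xC
Byte[1]=92: continuation. acc=(acc<<6)|0x12=0x312
Byte[2]=97: continuation. acc=(acc<<6)|0x17=0xC497
Completed: cp=U+C497 (starts at byte 0)
Byte[3]=F0: 4-byte lead, need 3 cont bytes. acc=0x0
Byte[4]=95: continuation. acc=(acc<<6)|0x15=0x15
Byte[5]=B0: continuation. acc=(acc<<6)|0x30=0x570
Byte[6]=B2: continuation. acc=(acc<<6)|0x32=0x15C32
Completed: cp=U+15C32 (starts at byte 3)
Byte[7]=E8: 3-byte lead, need 2 cont bytes. acc=0x8
Byte[8]=91: continuation. acc=(acc<<6)|0x11=0x211
Byte[9]=B8: continuation. acc=(acc<<6)|0x38=0x8478
Completed: cp=U+8478 (starts at byte 7)
Byte[10]=CD: 2-byte lead, need 1 cont bytes. acc=0xD
Byte[11]=BF: continuation. acc=(acc<<6)|0x3F=0x37F
Completed: cp=U+037F (starts at byte 10)
Byte[12]=26: 1-byte ASCII. cp=U+0026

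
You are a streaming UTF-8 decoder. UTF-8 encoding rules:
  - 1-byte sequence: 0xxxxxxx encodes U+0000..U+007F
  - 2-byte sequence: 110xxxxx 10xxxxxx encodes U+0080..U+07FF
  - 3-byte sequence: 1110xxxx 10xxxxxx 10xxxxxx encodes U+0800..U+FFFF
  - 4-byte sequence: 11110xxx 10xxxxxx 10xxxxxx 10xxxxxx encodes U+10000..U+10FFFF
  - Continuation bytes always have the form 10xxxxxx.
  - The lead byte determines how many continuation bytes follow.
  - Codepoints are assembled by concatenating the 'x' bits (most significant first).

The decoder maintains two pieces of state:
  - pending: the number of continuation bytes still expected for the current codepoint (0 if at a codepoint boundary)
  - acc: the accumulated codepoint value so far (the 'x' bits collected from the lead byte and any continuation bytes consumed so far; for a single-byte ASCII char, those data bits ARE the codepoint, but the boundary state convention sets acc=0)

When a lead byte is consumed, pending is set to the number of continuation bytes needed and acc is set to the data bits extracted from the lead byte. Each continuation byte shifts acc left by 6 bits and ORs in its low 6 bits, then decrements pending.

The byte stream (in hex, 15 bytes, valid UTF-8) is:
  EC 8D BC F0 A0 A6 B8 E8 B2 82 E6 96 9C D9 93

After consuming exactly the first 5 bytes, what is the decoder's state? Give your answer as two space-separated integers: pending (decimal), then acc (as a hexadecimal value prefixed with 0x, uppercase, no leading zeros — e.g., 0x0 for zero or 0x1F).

Answer: 2 0x20

Derivation:
Byte[0]=EC: 3-byte lead. pending=2, acc=0xC
Byte[1]=8D: continuation. acc=(acc<<6)|0x0D=0x30D, pending=1
Byte[2]=BC: continuation. acc=(acc<<6)|0x3C=0xC37C, pending=0
Byte[3]=F0: 4-byte lead. pending=3, acc=0x0
Byte[4]=A0: continuation. acc=(acc<<6)|0x20=0x20, pending=2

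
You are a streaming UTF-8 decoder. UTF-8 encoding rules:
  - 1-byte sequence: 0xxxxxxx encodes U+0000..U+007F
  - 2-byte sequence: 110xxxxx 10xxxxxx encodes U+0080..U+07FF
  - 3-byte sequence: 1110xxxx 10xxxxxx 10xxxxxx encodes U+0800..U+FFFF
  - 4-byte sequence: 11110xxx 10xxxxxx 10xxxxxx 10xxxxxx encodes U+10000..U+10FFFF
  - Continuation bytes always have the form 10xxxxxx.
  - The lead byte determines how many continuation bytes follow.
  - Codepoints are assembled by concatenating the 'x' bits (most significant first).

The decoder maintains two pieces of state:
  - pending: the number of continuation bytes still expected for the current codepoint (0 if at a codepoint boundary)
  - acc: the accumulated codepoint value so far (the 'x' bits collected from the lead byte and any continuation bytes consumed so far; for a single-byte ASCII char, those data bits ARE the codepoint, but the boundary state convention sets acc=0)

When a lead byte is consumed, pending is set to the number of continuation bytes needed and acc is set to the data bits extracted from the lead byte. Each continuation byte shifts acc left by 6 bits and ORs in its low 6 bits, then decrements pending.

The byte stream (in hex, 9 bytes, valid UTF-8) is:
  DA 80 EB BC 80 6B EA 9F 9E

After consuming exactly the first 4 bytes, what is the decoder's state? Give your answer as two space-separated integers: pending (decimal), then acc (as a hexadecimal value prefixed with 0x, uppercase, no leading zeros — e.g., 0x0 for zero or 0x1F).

Byte[0]=DA: 2-byte lead. pending=1, acc=0x1A
Byte[1]=80: continuation. acc=(acc<<6)|0x00=0x680, pending=0
Byte[2]=EB: 3-byte lead. pending=2, acc=0xB
Byte[3]=BC: continuation. acc=(acc<<6)|0x3C=0x2FC, pending=1

Answer: 1 0x2FC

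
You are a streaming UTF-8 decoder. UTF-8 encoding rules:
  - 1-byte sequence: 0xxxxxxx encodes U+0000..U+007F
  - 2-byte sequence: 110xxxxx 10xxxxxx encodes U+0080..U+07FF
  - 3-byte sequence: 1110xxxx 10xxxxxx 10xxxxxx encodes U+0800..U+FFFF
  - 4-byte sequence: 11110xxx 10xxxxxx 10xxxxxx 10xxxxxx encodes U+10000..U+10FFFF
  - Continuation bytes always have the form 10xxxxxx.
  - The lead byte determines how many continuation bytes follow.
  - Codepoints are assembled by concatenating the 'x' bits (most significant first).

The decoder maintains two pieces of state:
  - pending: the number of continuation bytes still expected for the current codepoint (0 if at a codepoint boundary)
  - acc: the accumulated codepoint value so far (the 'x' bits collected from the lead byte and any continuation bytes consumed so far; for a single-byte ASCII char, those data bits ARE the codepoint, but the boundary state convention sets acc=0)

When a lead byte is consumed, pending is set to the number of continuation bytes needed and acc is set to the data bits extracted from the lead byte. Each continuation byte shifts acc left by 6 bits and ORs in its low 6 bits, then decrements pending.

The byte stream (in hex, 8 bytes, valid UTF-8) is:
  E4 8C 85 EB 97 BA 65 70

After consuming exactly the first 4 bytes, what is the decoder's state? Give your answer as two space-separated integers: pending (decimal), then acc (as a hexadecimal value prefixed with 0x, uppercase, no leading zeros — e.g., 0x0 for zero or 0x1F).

Answer: 2 0xB

Derivation:
Byte[0]=E4: 3-byte lead. pending=2, acc=0x4
Byte[1]=8C: continuation. acc=(acc<<6)|0x0C=0x10C, pending=1
Byte[2]=85: continuation. acc=(acc<<6)|0x05=0x4305, pending=0
Byte[3]=EB: 3-byte lead. pending=2, acc=0xB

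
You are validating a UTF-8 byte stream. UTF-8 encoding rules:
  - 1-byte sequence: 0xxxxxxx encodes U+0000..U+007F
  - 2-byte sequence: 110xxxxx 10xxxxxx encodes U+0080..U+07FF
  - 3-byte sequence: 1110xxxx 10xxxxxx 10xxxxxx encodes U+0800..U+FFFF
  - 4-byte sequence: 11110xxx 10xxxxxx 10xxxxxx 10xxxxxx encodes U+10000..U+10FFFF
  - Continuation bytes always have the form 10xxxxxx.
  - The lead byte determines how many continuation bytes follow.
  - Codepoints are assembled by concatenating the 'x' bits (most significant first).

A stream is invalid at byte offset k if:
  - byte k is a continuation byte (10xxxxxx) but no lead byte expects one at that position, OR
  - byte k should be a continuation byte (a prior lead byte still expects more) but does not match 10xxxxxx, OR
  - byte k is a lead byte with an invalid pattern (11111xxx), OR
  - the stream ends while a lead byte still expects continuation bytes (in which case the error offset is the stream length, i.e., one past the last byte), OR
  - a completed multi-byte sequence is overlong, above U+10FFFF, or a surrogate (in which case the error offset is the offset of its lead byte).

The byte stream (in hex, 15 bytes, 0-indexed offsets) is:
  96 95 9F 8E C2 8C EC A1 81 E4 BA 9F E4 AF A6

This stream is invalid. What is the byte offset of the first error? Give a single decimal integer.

Answer: 0

Derivation:
Byte[0]=96: INVALID lead byte (not 0xxx/110x/1110/11110)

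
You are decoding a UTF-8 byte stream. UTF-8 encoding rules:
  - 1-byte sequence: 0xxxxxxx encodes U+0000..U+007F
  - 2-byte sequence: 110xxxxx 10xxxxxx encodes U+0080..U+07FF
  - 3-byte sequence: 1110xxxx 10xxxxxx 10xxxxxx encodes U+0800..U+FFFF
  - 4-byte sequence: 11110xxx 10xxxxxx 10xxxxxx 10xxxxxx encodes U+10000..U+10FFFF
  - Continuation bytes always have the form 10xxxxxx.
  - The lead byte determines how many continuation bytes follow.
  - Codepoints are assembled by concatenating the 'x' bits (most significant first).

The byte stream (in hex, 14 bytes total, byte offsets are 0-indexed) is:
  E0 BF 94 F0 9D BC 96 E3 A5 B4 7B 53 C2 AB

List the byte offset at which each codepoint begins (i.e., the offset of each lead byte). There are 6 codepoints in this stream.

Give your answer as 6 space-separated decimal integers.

Answer: 0 3 7 10 11 12

Derivation:
Byte[0]=E0: 3-byte lead, need 2 cont bytes. acc=0x0
Byte[1]=BF: continuation. acc=(acc<<6)|0x3F=0x3F
Byte[2]=94: continuation. acc=(acc<<6)|0x14=0xFD4
Completed: cp=U+0FD4 (starts at byte 0)
Byte[3]=F0: 4-byte lead, need 3 cont bytes. acc=0x0
Byte[4]=9D: continuation. acc=(acc<<6)|0x1D=0x1D
Byte[5]=BC: continuation. acc=(acc<<6)|0x3C=0x77C
Byte[6]=96: continuation. acc=(acc<<6)|0x16=0x1DF16
Completed: cp=U+1DF16 (starts at byte 3)
Byte[7]=E3: 3-byte lead, need 2 cont bytes. acc=0x3
Byte[8]=A5: continuation. acc=(acc<<6)|0x25=0xE5
Byte[9]=B4: continuation. acc=(acc<<6)|0x34=0x3974
Completed: cp=U+3974 (starts at byte 7)
Byte[10]=7B: 1-byte ASCII. cp=U+007B
Byte[11]=53: 1-byte ASCII. cp=U+0053
Byte[12]=C2: 2-byte lead, need 1 cont bytes. acc=0x2
Byte[13]=AB: continuation. acc=(acc<<6)|0x2B=0xAB
Completed: cp=U+00AB (starts at byte 12)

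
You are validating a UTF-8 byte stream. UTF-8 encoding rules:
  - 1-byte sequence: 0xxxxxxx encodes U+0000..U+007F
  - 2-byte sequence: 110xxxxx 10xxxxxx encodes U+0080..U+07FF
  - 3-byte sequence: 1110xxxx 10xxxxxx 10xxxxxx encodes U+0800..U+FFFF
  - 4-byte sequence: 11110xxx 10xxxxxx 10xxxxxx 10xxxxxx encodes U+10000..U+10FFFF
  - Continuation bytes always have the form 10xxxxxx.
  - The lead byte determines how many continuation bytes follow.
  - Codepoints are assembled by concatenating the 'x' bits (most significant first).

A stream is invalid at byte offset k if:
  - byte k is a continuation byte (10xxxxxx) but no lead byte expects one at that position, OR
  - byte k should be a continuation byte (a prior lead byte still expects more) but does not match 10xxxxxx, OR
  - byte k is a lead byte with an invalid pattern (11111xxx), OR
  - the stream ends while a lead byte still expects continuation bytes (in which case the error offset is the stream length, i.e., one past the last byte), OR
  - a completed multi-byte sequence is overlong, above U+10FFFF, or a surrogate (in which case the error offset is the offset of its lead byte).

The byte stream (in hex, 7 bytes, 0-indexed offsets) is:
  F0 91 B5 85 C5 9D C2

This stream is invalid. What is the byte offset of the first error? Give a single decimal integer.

Answer: 7

Derivation:
Byte[0]=F0: 4-byte lead, need 3 cont bytes. acc=0x0
Byte[1]=91: continuation. acc=(acc<<6)|0x11=0x11
Byte[2]=B5: continuation. acc=(acc<<6)|0x35=0x475
Byte[3]=85: continuation. acc=(acc<<6)|0x05=0x11D45
Completed: cp=U+11D45 (starts at byte 0)
Byte[4]=C5: 2-byte lead, need 1 cont bytes. acc=0x5
Byte[5]=9D: continuation. acc=(acc<<6)|0x1D=0x15D
Completed: cp=U+015D (starts at byte 4)
Byte[6]=C2: 2-byte lead, need 1 cont bytes. acc=0x2
Byte[7]: stream ended, expected continuation. INVALID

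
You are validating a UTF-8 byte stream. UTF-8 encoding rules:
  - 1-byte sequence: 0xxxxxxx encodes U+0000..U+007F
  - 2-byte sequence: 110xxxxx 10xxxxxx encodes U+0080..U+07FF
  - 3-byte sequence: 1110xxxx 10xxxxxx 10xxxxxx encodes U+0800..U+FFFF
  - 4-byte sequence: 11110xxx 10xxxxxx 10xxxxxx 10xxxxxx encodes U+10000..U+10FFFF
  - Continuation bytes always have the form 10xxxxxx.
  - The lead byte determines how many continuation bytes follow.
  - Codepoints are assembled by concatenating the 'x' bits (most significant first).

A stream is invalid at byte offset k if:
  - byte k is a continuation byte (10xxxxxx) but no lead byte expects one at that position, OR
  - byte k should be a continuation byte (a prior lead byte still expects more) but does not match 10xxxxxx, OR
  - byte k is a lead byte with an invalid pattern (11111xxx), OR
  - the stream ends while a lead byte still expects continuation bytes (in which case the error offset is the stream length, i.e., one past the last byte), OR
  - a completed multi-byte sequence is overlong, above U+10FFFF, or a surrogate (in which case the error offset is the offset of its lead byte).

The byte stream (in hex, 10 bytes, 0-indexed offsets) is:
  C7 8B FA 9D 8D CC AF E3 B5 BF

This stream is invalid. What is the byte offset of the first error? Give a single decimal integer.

Byte[0]=C7: 2-byte lead, need 1 cont bytes. acc=0x7
Byte[1]=8B: continuation. acc=(acc<<6)|0x0B=0x1CB
Completed: cp=U+01CB (starts at byte 0)
Byte[2]=FA: INVALID lead byte (not 0xxx/110x/1110/11110)

Answer: 2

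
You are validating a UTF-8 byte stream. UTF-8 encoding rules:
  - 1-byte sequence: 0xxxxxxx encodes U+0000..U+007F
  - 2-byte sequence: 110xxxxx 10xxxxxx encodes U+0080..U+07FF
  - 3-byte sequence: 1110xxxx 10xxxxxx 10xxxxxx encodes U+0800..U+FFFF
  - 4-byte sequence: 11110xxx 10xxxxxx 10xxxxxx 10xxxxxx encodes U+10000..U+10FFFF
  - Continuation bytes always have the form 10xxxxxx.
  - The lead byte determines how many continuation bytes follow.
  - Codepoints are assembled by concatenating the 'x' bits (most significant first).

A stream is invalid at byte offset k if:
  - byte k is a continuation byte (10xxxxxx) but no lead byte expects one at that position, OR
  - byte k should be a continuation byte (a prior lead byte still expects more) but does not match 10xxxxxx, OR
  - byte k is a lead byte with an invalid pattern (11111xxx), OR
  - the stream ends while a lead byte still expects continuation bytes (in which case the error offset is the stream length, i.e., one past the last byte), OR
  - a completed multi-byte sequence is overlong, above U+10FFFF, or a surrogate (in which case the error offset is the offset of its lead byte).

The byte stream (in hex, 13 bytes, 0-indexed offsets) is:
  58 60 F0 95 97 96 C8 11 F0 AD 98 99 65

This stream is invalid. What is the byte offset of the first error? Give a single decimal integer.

Answer: 7

Derivation:
Byte[0]=58: 1-byte ASCII. cp=U+0058
Byte[1]=60: 1-byte ASCII. cp=U+0060
Byte[2]=F0: 4-byte lead, need 3 cont bytes. acc=0x0
Byte[3]=95: continuation. acc=(acc<<6)|0x15=0x15
Byte[4]=97: continuation. acc=(acc<<6)|0x17=0x557
Byte[5]=96: continuation. acc=(acc<<6)|0x16=0x155D6
Completed: cp=U+155D6 (starts at byte 2)
Byte[6]=C8: 2-byte lead, need 1 cont bytes. acc=0x8
Byte[7]=11: expected 10xxxxxx continuation. INVALID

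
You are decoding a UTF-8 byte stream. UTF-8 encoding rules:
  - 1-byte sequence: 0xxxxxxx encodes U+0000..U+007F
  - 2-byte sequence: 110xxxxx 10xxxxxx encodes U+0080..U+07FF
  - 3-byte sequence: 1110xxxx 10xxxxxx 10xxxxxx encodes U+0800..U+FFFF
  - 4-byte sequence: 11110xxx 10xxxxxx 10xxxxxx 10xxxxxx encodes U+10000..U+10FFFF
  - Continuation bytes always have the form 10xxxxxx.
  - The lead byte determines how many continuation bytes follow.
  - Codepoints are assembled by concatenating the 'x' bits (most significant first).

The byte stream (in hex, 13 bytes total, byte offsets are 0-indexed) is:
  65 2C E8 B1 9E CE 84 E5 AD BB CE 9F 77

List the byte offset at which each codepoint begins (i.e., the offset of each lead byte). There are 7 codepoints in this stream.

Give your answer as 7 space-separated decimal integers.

Byte[0]=65: 1-byte ASCII. cp=U+0065
Byte[1]=2C: 1-byte ASCII. cp=U+002C
Byte[2]=E8: 3-byte lead, need 2 cont bytes. acc=0x8
Byte[3]=B1: continuation. acc=(acc<<6)|0x31=0x231
Byte[4]=9E: continuation. acc=(acc<<6)|0x1E=0x8C5E
Completed: cp=U+8C5E (starts at byte 2)
Byte[5]=CE: 2-byte lead, need 1 cont bytes. acc=0xE
Byte[6]=84: continuation. acc=(acc<<6)|0x04=0x384
Completed: cp=U+0384 (starts at byte 5)
Byte[7]=E5: 3-byte lead, need 2 cont bytes. acc=0x5
Byte[8]=AD: continuation. acc=(acc<<6)|0x2D=0x16D
Byte[9]=BB: continuation. acc=(acc<<6)|0x3B=0x5B7B
Completed: cp=U+5B7B (starts at byte 7)
Byte[10]=CE: 2-byte lead, need 1 cont bytes. acc=0xE
Byte[11]=9F: continuation. acc=(acc<<6)|0x1F=0x39F
Completed: cp=U+039F (starts at byte 10)
Byte[12]=77: 1-byte ASCII. cp=U+0077

Answer: 0 1 2 5 7 10 12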